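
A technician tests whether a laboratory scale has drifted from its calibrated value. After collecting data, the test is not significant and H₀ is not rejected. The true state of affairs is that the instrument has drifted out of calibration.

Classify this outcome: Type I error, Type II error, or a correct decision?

The conventional null hypothesis here is that the instrument is correctly calibrated.
H₀ was not rejected, but H₀ is actually false.
Failing to reject a false null hypothesis is a Type II error (false negative).

Type II error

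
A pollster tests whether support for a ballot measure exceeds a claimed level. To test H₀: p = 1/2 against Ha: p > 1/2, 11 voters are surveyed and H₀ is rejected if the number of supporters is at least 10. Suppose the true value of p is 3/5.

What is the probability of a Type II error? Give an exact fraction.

A Type II error is failing to reject when Ha holds: with p = 3/5, β = P(X ≤ 9).
Summing C(11,j)·(3/5)^j·(2/5)^{11-j} for j = 0..9 gives 1894076/1953125.

1894076/1953125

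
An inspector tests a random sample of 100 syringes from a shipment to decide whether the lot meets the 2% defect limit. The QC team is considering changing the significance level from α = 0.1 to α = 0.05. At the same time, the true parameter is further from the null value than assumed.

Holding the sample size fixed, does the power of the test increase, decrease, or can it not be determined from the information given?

Cannot be determined from the information given.

The first change alone would make β increase; the second alone would make β decrease. Which effect dominates depends on the magnitudes, which are not given.
Since power = 1 − β, the effect on power is likewise indeterminate.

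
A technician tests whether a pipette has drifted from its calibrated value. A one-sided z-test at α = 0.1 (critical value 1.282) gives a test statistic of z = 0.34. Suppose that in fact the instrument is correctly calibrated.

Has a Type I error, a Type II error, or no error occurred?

The conventional null hypothesis is that the instrument is correctly calibrated.
Since z = 0.34 ≤ z* = 1.282, H₀ is not rejected.
H₀ is true (actually the instrument is correctly calibrated).
The decision matches the true state — no error.

No error — this is a correct decision.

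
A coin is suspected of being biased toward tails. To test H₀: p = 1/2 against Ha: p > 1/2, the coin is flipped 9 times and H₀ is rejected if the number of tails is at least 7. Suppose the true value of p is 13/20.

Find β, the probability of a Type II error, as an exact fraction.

A Type II error is failing to reject when Ha holds: with p = 13/20, β = P(S ≤ 6).
Adding the binomial probabilities P(S=0)+…+P(S=6) at p = 13/20 gives 5301813769/8000000000.

5301813769/8000000000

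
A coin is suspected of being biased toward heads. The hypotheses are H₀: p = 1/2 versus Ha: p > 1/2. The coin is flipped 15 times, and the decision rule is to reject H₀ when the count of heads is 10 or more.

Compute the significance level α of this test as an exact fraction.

The Type I error probability is α = P(Y ≥ 10) computed under H₀, where Y ~ Binomial(15, 1/2).
P(Y ≥ 10) = [C(15,10) + C(15,11) + C(15,12) + C(15,13) + C(15,14) + C(15,15)] / 2^15 = (3003 + 1365 + 455 + 105 + 15 + 1) / 32768 = 4944/32768 = 309/2048.

309/2048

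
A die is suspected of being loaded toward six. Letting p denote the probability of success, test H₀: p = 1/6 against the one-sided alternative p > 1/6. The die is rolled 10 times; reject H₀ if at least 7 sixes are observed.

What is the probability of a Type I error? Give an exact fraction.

337/1259712

The Type I error probability is α = P(K ≥ 7) computed under H₀, where K ~ Binomial(10, 1/6).
Summing C(10,j)(1/6)^j(5/6)^{10−j} for j = 7,…,10 gives 337/1259712.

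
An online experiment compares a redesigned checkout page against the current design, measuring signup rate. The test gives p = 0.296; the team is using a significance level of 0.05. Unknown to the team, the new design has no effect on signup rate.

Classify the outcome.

The conventional null hypothesis is that the new design has no effect on signup rate.
Since p = 0.296 ≥ α = 0.05, H₀ is not rejected.
H₀ is true (actually the new design has no effect on signup rate).
The decision matches the true state — no error.

No error — this is a correct decision.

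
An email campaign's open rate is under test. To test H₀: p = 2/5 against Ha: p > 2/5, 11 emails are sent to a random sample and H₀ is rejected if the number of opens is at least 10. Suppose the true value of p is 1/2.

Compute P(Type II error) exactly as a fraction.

β = P(fail to reject H₀ | Ha true) = P(K ≤ 9 | p = 1/2), K ~ Binomial(11, 1/2).
Summing C(11,j)·(1/2)^j·(1/2)^{11-j} for j = 0..9 gives 509/512.

509/512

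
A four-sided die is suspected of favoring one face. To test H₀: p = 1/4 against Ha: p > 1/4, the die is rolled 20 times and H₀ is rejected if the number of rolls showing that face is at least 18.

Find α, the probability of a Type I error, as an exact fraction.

Under H₀, Y ~ Binomial(20, 1/4), and α = P(Y ≥ 18).
Summing C(20,j)(1/4)^j(3/4)^{20−j} for j = 18,…,20 gives 1771/1099511627776.

1771/1099511627776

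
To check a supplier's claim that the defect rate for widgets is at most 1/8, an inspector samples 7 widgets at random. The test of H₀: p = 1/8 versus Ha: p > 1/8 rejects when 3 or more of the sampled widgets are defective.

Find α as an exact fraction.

97119/2097152

α = P(reject H₀ | H₀ true) = P(X ≥ 3 | p = 1/8), X ~ Binomial(7, 1/8).
α = 1 − P(X ≤ 2) = 1 − 2000033/2097152 = 97119/2097152.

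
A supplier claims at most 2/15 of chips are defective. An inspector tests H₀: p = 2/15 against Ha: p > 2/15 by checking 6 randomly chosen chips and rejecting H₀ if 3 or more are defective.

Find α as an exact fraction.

The significance level is the probability, assuming p = 2/15, of seeing 3 or more defectives in 6 draws.
Via the complement, α = 1 − Σ_{j=0}^{2} C(6,j)(2/15)^j(13/15)^{6-j} = 78928/2278125.

78928/2278125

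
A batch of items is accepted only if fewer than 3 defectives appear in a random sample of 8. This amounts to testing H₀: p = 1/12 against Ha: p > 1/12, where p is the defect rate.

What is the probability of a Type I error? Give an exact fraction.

3373913/143327232

The significance level is the probability, assuming p = 1/12, of seeing 3 or more defectives in 8 draws.
α = 1 − P(S ≤ 2) = 1 − 139953319/143327232 = 3373913/143327232.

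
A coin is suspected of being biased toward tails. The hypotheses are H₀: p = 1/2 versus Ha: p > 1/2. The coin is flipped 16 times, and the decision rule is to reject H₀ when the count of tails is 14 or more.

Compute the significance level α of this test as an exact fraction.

137/65536

α = P(reject H₀ | H₀ true) = P(S ≥ 14 | p = 1/2), with S ~ Binomial(16, 1/2).
Summing the upper tail: (120 + 16 + 1) / 2^16 = 137/65536.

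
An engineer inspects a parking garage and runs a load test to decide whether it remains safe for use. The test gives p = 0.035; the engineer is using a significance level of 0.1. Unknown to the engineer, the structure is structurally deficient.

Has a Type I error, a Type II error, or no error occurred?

No error — this is a correct decision.

The conventional null hypothesis is that the structure meets the required load capacity (safe).
Since p = 0.035 < α = 0.1, H₀ is rejected.
H₀ is false (actually the structure is structurally deficient).
The decision matches the true state — no error.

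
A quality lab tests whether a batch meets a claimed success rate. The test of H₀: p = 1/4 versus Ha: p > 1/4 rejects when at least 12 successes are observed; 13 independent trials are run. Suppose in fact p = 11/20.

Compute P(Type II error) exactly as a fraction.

636861571623279/640000000000000

Under the alternative p = 11/20, S ~ Binomial(13, 11/20); β is the probability the test does not reject, P(S < 12).
Equivalently, β = 1 − P(S ≥ 12) = 636861571623279/640000000000000.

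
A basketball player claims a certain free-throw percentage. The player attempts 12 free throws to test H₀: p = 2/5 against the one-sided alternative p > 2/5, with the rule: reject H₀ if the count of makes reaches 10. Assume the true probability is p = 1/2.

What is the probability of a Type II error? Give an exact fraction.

4017/4096

A Type II error is failing to reject when Ha holds: with p = 1/2, β = P(X ≤ 9).
Summing C(12,j)·(1/2)^j·(1/2)^{12-j} for j = 0..9 gives 4017/4096.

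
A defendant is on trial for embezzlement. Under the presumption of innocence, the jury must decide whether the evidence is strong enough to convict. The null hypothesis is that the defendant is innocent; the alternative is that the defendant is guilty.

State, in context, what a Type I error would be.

A Type I error is rejecting H₀ when H₀ is true.
Here that means convicting the defendant when actually the defendant is innocent.

A Type I error would mean concluding that the defendant is guilty when in fact the defendant is innocent.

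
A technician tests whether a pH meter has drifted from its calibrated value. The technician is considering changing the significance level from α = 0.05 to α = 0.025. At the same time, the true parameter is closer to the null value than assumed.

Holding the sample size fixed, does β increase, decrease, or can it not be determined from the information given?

Lowering α raises the bar for rejection; under Ha, the test now fails to reject on outcomes it previously would have rejected. A smaller departure from H₀ means the test statistic under Ha is distributed closer to where it would be under H₀; rejection becomes less likely. Both changes push β in the same direction.

It increases.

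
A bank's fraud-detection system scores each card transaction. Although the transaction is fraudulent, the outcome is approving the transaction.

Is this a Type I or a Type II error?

Type II error

The null hypothesis here is that the transaction is legitimate.
'Approving the transaction' corresponds to failing to reject H₀.
H₀ was not rejected but H₀ is false — a Type II error (false negative).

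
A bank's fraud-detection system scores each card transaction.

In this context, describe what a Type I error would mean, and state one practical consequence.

With the conventional null hypothesis that the transaction is legitimate:
A Type I error is rejecting H₀ when H₀ is true.
Here that means blocking the transaction and freezing the card when actually the transaction is legitimate.

A Type I error would mean concluding that the transaction is fraudulent when in fact the transaction is legitimate. Consequence: a legitimate purchase is declined and the customer's card is frozen.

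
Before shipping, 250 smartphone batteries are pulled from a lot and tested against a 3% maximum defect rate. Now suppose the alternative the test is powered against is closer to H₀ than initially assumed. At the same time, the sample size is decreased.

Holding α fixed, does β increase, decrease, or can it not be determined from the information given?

It increases.

When the true parameter is near the null value, the test has a harder time distinguishing Ha from H₀. Reducing n widens both sampling distributions, so the test has less ability to distinguish Ha from H₀. Both changes push β in the same direction.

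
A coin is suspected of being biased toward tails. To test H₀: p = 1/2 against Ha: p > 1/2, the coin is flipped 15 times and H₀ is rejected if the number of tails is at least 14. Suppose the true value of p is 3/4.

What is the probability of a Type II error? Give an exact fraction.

β = P(fail to reject H₀ | Ha true) = P(K ≤ 13 | p = 3/4), K ~ Binomial(15, 3/4).
Equivalently, β = 1 − P(K ≥ 14) = 493824191/536870912.

493824191/536870912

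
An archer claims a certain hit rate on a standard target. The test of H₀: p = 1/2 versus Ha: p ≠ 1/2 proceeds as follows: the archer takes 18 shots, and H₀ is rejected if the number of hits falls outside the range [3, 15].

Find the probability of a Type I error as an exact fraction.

43/32768

The significance level is the null-hypothesis probability of the rejection region {≤2} ∪ {≥16}.
Each tail has probability (1 + 18 + 153)/262144; doubling gives α = 344/262144 = 43/32768.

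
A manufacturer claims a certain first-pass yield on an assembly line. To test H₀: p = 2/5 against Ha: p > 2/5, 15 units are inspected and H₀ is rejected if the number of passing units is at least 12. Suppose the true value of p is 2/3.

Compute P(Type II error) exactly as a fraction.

11346539/14348907

β = P(fail to reject H₀ | Ha true) = P(K ≤ 11 | p = 2/3), K ~ Binomial(15, 2/3).
Equivalently, β = 1 − P(K ≥ 12) = 11346539/14348907.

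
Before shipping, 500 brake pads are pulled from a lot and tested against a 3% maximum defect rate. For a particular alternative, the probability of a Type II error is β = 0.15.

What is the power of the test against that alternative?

0.85

Power = 1 − β = 1 − 0.15 = 0.85.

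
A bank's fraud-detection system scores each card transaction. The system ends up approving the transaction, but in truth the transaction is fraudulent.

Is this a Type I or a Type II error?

The null hypothesis here is that the transaction is legitimate.
'Approving the transaction' corresponds to failing to reject H₀.
H₀ was not rejected but H₀ is false — a Type II error (false negative).

Type II error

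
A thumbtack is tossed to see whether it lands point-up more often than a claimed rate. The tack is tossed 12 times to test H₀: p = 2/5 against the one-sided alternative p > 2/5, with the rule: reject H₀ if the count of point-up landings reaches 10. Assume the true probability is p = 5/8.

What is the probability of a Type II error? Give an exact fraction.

β = P(fail to reject H₀ | Ha true) = P(S ≤ 9 | p = 5/8), S ~ Binomial(12, 5/8).
Summing C(12,j)·(5/8)^j·(3/8)^{12-j} for j = 0..9 gives 60916742361/68719476736.

60916742361/68719476736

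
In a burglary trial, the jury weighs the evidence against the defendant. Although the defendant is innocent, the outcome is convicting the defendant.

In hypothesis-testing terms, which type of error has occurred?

The null hypothesis here is that the defendant is innocent.
'Convicting the defendant' corresponds to rejecting H₀.
H₀ was rejected but H₀ is true — a Type I error (false positive).

Type I error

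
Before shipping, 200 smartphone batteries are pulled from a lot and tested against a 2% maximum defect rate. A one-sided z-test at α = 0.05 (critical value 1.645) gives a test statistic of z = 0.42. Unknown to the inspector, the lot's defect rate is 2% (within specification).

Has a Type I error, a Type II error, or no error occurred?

No error — this is a correct decision.

The conventional null hypothesis is that the lot's defect rate is 2% (within specification).
Since z = 0.42 ≤ z* = 1.645, H₀ is not rejected.
H₀ is true (actually the lot's defect rate is 2% (within specification)).
The decision matches the true state — no error.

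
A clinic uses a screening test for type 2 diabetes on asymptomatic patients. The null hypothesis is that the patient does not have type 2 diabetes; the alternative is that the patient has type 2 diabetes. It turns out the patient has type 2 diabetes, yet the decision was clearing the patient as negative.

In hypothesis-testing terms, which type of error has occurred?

Type II error

'Clearing the patient as negative' corresponds to failing to reject H₀.
H₀ was not rejected but H₀ is false — a Type II error (false negative).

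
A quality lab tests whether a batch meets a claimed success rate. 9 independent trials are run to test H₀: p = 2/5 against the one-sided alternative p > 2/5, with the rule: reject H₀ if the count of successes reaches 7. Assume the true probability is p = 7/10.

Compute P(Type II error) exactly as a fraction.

Under the alternative p = 7/10, S ~ Binomial(9, 7/10); β is the probability the test does not reject, P(S < 7).
Summing C(9,j)·(7/10)^j·(3/10)^{9-j} for j = 0..6 gives 268584417/500000000.

268584417/500000000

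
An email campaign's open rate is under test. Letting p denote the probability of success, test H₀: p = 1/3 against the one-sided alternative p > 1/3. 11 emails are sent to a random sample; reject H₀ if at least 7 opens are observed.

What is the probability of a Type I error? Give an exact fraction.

2281/59049

Under H₀, X ~ Binomial(11, 1/3), and α = P(X ≥ 7).
Adding the binomial terms for j = 7 through 11 with p = 1/3 yields 2281/59049.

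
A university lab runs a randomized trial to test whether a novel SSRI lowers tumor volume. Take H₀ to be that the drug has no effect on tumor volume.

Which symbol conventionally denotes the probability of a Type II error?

β

P(Type II error) = P(fail to reject H₀ | H₀ false) = β.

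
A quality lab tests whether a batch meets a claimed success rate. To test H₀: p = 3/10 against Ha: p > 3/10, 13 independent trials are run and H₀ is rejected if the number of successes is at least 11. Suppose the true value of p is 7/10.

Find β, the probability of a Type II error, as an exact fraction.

7788298257/9765625000

A Type II error is failing to reject when Ha holds: with p = 7/10, β = P(K ≤ 10).
Equivalently, β = 1 − P(K ≥ 11) = 7788298257/9765625000.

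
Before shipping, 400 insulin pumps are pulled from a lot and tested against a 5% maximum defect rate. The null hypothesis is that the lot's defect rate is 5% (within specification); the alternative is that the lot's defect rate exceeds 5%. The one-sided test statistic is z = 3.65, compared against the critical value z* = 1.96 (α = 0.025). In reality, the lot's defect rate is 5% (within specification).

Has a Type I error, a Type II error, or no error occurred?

Type I error

Since z = 3.65 > z* = 1.96, H₀ is rejected.
H₀ is true (actually the lot's defect rate is 5% (within specification)).
Rejecting a true H₀ is a Type I error.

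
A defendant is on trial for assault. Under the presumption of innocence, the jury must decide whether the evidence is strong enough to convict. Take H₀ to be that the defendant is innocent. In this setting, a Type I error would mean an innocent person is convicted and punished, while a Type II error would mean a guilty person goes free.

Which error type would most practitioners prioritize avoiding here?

The Type I consequence (an innocent person is convicted and punished) is more severe than the Type II consequence (a guilty person goes free).

Type I error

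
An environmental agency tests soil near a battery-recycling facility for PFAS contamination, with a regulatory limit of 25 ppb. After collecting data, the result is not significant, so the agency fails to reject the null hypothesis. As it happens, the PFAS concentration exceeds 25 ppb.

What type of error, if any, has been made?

Type II error

The conventional null hypothesis here is that the PFAS concentration is at or below 25 ppb (safe).
H₀ was not rejected, but H₀ is actually false.
Failing to reject a false null hypothesis is a Type II error (false negative).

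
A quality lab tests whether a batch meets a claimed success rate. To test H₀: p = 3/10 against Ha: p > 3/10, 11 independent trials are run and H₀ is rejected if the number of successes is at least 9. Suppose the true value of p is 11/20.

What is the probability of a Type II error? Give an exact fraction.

38288445266097/40960000000000

Under the alternative p = 11/20, X ~ Binomial(11, 11/20); β is the probability the test does not reject, P(X < 9).
Adding the binomial probabilities P(X=0)+…+P(X=8) at p = 11/20 gives 38288445266097/40960000000000.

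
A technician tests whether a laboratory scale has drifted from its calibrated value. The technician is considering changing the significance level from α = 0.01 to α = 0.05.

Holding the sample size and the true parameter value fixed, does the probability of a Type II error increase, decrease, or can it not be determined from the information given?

A larger α widens the rejection region, so when the alternative is true more outcomes lead to rejection — failing to reject becomes less likely.

It decreases.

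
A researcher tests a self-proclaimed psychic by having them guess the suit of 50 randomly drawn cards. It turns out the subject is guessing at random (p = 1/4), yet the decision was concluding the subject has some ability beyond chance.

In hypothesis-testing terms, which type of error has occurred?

The null hypothesis here is that the subject is guessing at random (p = 1/4).
'Concluding the subject has some ability beyond chance' corresponds to rejecting H₀.
H₀ was rejected but H₀ is true — a Type I error (false positive).

Type I error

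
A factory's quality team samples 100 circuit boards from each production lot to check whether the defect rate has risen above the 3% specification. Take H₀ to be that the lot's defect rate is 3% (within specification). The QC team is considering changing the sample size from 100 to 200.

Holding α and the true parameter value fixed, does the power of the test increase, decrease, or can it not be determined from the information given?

Increasing n separates the H₀ and Ha sampling distributions, so under Ha fewer outcomes land in the acceptance region.
Since power = 1 − β and β decreases, power increases.

It increases.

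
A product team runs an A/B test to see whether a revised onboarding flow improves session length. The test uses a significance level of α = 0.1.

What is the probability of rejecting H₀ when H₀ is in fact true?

0.1

The significance level α is, by definition, the probability of a Type I error — P(reject H₀ | H₀ true).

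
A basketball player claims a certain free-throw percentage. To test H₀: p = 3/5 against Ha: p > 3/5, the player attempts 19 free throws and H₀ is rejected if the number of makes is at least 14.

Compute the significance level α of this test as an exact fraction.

3107499742269/19073486328125

The Type I error probability is α = P(S ≥ 14) computed under H₀, where S ~ Binomial(19, 3/5).
Adding the binomial terms for j = 14 through 19 with p = 3/5 yields 3107499742269/19073486328125.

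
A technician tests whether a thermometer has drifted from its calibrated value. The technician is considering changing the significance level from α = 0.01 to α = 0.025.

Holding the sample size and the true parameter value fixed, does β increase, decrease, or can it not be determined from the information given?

Relaxing α lowers the evidence threshold; under Ha, outcomes that previously fell short now trigger rejection.

It decreases.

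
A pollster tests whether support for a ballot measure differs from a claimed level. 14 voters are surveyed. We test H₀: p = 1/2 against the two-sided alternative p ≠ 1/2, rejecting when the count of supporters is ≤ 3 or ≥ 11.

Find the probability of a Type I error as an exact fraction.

235/4096

Under H₀, S ~ Binomial(14, 1/2); α is the probability of landing in either tail, P(S ≤ 3) + P(S ≥ 11).
By symmetry, α = 2·P(S ≤ 3) = 2·(1 + 14 + 91 + 364)/16384 = 940/16384 = 235/4096.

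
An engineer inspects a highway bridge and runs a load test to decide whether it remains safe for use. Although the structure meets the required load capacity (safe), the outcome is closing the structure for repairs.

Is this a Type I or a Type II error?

The null hypothesis here is that the structure meets the required load capacity (safe).
'Closing the structure for repairs' corresponds to rejecting H₀.
H₀ was rejected but H₀ is true — a Type I error (false positive).

Type I error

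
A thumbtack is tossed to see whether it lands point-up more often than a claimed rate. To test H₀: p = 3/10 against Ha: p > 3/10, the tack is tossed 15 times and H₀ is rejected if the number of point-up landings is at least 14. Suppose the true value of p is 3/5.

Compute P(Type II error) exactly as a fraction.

β = P(fail to reject H₀ | Ha true) = P(Y ≤ 13 | p = 3/5), Y ~ Binomial(15, 3/5).
Adding the binomial probabilities P(Y=0)+…+P(Y=13) at p = 3/5 gives 30359740148/30517578125.

30359740148/30517578125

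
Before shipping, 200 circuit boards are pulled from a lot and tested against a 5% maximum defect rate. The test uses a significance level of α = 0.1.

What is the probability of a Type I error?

The significance level α is, by definition, the probability of a Type I error — P(reject H₀ | H₀ true).

0.1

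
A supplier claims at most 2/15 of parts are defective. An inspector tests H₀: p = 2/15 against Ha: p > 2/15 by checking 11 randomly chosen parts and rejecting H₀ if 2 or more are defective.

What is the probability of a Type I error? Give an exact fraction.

764941728932/1729951171875

The significance level is the probability, assuming p = 2/15, of seeing 2 or more defectives in 11 draws.
Computing the lower-tail complement: 1 − 965009442943/1729951171875 = 764941728932/1729951171875.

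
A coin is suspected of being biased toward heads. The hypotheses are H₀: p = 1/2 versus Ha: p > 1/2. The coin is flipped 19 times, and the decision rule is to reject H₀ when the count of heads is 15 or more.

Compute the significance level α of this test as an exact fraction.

The Type I error probability is α = P(K ≥ 15) computed under H₀, where K ~ Binomial(19, 1/2).
Summing the upper tail: (3876 + 969 + 171 + 19 + 1) / 2^19 = 5036/524288 = 1259/131072.

1259/131072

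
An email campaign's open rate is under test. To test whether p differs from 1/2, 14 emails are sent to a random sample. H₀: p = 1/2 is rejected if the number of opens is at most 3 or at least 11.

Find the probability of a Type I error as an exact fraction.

Under H₀, Y ~ Binomial(14, 1/2); α is the probability of landing in either tail, P(Y ≤ 3) + P(Y ≥ 11).
By symmetry, α = 2·P(Y ≤ 3) = 2·(1 + 14 + 91 + 364)/16384 = 940/16384 = 235/4096.

235/4096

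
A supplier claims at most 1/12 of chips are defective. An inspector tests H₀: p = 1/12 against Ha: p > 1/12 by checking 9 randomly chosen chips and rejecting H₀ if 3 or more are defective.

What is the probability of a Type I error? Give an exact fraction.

The significance level is the probability, assuming p = 1/12, of seeing 3 or more defectives in 9 draws.
Via the complement, α = 1 − Σ_{j=0}^{2} C(9,j)(1/12)^j(11/12)^{9-j} = 668221/20155392.

668221/20155392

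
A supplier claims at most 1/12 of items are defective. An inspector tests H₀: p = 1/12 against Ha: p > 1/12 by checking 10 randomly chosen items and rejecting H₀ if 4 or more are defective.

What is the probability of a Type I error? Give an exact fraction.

α = P(reject H₀ | H₀ true) = P(Y ≥ 4 | p = 1/12), Y ~ Binomial(10, 1/12).
Via the complement, α = 1 − Σ_{j=0}^{3} C(10,j)(1/12)^j(11/12)^{10-j} = 34654379/5159780352.

34654379/5159780352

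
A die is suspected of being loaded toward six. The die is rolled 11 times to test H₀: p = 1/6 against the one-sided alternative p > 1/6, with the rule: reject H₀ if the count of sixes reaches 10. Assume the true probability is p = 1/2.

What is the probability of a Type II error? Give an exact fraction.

Under the alternative p = 1/2, Y ~ Binomial(11, 1/2); β is the probability the test does not reject, P(Y < 10).
Equivalently, β = 1 − P(Y ≥ 10) = 509/512.

509/512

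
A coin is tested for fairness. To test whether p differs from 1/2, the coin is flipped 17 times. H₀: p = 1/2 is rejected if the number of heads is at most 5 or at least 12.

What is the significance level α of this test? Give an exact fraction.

4701/32768

The significance level is the null-hypothesis probability of the rejection region {≤5} ∪ {≥12}.
The two tails are symmetric, so α = 2·(1 + 17 + 136 + 680 + 2380 + 6188)/2^17 = 18804/131072 = 4701/32768.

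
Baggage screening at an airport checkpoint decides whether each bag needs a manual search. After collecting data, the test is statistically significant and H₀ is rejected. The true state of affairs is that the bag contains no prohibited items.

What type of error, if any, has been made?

Type I error

The conventional null hypothesis here is that the bag contains no prohibited items.
H₀ was rejected, but H₀ is actually true.
Rejecting a true null hypothesis is a Type I error (false positive).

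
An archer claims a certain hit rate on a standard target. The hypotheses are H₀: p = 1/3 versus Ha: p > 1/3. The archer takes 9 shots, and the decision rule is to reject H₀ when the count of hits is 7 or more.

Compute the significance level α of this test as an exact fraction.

α = P(reject H₀ | H₀ true) = P(K ≥ 7 | p = 1/3), with K ~ Binomial(9, 1/3).
Adding the binomial terms for j = 7 through 9 with p = 1/3 yields 163/19683.

163/19683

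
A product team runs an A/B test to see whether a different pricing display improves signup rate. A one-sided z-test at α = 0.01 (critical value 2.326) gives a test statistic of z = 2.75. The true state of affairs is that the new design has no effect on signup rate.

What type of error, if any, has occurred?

The conventional null hypothesis is that the new design has no effect on signup rate.
Since z = 2.75 > z* = 2.326, H₀ is rejected.
H₀ is true (actually the new design has no effect on signup rate).
Rejecting a true H₀ is a Type I error.

Type I error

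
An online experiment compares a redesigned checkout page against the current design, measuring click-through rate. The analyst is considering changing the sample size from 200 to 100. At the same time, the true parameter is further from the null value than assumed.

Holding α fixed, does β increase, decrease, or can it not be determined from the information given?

Cannot be determined from the information given.

The first change alone would make β increase; the second alone would make β decrease. Which effect dominates depends on the magnitudes, which are not given.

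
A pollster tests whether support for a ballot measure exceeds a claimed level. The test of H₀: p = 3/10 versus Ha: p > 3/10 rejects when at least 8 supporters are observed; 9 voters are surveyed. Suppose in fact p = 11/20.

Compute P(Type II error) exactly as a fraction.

A Type II error is failing to reject when Ha holds: with p = 11/20, β = P(X ≤ 7).
Summing C(9,j)·(11/20)^j·(9/20)^{9-j} for j = 0..7 gives 123069745737/128000000000.

123069745737/128000000000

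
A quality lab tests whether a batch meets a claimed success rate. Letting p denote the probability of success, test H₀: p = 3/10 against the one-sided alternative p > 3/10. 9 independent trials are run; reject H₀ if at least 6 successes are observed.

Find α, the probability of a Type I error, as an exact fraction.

12647421/500000000

The Type I error probability is α = P(X ≥ 6) computed under H₀, where X ~ Binomial(9, 3/10).
P(X ≥ 6) = Σ_{j=6}^{9} C(9,j)·(3/10)^j·(7/10)^{9-j} = 12647421/500000000.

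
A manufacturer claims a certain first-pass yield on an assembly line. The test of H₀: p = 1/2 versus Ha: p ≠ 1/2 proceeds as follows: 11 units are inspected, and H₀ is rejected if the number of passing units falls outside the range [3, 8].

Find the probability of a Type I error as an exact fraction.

67/1024

α = P(X ≤ 2 or X ≥ 9 | p = 1/2), X ~ Binomial(11, 1/2).
The two tails are symmetric, so α = 2·(1 + 11 + 55)/2^11 = 134/2048 = 67/1024.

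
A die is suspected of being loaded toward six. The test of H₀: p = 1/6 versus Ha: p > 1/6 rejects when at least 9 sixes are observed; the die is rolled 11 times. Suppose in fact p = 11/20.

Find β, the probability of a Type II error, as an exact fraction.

38288445266097/40960000000000

β = P(fail to reject H₀ | Ha true) = P(X ≤ 8 | p = 11/20), X ~ Binomial(11, 11/20).
Equivalently, β = 1 − P(X ≥ 9) = 38288445266097/40960000000000.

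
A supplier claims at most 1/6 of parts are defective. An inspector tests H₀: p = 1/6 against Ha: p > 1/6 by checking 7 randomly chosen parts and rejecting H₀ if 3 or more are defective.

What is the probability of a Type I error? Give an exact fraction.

The significance level is the probability, assuming p = 1/6, of seeing 3 or more defectives in 7 draws.
α = 1 − P(K ≤ 2) = 1 − 3125/3456 = 331/3456.

331/3456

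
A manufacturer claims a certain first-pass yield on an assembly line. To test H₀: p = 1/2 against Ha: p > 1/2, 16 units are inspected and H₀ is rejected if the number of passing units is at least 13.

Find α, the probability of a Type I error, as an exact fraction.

697/65536

Under H₀, S ~ Binomial(16, 1/2), and α = P(S ≥ 13).
P(S ≥ 13) = [C(16,13) + C(16,14) + C(16,15) + C(16,16)] / 2^16 = (560 + 120 + 16 + 1) / 65536 = 697/65536.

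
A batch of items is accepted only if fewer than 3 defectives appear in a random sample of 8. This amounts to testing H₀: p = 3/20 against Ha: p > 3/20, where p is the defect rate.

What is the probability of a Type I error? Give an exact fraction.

2693447019/25600000000

Under H₀, Y ~ Binomial(8, 3/20); the Type I error rate is P(Y ≥ 3).
α = 1 − P(Y ≤ 2) = 1 − 22906552981/25600000000 = 2693447019/25600000000.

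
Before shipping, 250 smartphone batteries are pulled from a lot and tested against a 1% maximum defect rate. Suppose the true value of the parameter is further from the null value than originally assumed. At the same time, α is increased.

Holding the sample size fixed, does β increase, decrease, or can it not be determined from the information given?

A bigger departure from H₀ is easier for the test to detect, so it fails to reject less often. A larger α widens the rejection region, so when the alternative is true more outcomes lead to rejection — failing to reject becomes less likely. Both changes push β in the same direction.

It decreases.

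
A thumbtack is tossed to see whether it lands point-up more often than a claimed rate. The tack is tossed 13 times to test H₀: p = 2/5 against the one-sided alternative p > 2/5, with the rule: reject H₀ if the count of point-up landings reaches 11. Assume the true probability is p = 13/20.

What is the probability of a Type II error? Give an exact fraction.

36323681060626281/40960000000000000

A Type II error is failing to reject when Ha holds: with p = 13/20, β = P(K ≤ 10).
Equivalently, β = 1 − P(K ≥ 11) = 36323681060626281/40960000000000000.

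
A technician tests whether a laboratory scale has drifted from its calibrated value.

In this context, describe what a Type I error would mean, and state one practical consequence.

A Type I error would mean concluding that the instrument has drifted out of calibration when in fact the instrument is correctly calibrated. Consequence: a properly working instrument is taken offline unnecessarily.

With the conventional null hypothesis that the instrument is correctly calibrated:
A Type I error is rejecting H₀ when H₀ is true.
Here that means pulling the instrument for recalibration when actually the instrument is correctly calibrated.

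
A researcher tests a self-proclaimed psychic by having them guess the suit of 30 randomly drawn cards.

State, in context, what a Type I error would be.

With the conventional null hypothesis that the subject is guessing at random (p = 1/4):
A Type I error is rejecting H₀ when H₀ is true.
Here that means concluding the subject has some ability beyond chance when actually the subject is guessing at random (p = 1/4).

A Type I error would mean concluding that the subject performs better than chance when in fact the subject is guessing at random (p = 1/4).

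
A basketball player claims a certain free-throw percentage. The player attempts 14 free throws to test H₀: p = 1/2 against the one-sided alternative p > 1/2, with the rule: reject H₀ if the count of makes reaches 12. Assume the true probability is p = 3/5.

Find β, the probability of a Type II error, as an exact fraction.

β = P(fail to reject H₀ | Ha true) = P(X ≤ 11 | p = 3/5), X ~ Binomial(14, 3/5).
Equivalently, β = 1 − P(X ≥ 12) = 5860647088/6103515625.

5860647088/6103515625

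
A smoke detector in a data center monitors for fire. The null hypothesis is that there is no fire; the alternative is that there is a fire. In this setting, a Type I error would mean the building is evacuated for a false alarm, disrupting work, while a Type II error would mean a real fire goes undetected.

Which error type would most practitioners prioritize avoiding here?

Type II error

The Type II consequence (a real fire goes undetected) is more severe than the Type I consequence (the building is evacuated for a false alarm, disrupting work).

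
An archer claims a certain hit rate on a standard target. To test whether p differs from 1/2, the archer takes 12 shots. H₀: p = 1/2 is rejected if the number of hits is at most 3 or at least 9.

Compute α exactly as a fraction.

Under H₀, K ~ Binomial(12, 1/2); α is the probability of landing in either tail, P(K ≤ 3) + P(K ≥ 9).
The two tails are symmetric, so α = 2·(1 + 12 + 66 + 220)/2^12 = 598/4096 = 299/2048.

299/2048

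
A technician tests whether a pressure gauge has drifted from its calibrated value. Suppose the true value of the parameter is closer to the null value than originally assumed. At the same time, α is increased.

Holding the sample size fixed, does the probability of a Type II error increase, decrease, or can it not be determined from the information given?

The first change alone would make β increase; the second alone would make β decrease. Which effect dominates depends on the magnitudes, which are not given.

Cannot be determined from the information given.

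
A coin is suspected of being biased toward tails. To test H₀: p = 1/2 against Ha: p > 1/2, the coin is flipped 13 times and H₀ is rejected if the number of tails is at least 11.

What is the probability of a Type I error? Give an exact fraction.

Under H₀, X ~ Binomial(13, 1/2), and α = P(X ≥ 11).
P(X ≥ 11) = [C(13,11) + C(13,12) + C(13,13)] / 2^13 = (78 + 13 + 1) / 8192 = 92/8192 = 23/2048.

23/2048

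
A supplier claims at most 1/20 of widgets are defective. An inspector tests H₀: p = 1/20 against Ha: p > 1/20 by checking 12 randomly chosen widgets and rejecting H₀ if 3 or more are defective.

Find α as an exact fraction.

16030320228069/819200000000000

The significance level is the probability, assuming p = 1/20, of seeing 3 or more defectives in 12 draws.
α = 1 − P(X ≤ 2) = 1 − 803169679771931/819200000000000 = 16030320228069/819200000000000.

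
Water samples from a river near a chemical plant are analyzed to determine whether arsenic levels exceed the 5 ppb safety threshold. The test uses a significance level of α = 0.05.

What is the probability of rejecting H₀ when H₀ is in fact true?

0.05

The significance level α is, by definition, the probability of a Type I error — P(reject H₀ | H₀ true).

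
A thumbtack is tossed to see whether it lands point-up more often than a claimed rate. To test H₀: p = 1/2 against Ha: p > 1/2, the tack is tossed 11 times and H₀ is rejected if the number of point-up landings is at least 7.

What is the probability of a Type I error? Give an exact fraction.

281/1024

Under H₀, Y ~ Binomial(11, 1/2), and α = P(Y ≥ 7).
P(Y ≥ 7) = [C(11,7) + C(11,8) + C(11,9) + C(11,10) + C(11,11)] / 2^11 = (330 + 165 + 55 + 11 + 1) / 2048 = 562/2048 = 281/1024.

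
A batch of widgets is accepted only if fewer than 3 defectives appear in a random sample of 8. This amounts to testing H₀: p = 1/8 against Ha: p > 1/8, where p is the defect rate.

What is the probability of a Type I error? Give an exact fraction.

α = P(reject H₀ | H₀ true) = P(X ≥ 3 | p = 1/8), X ~ Binomial(8, 1/8).
Via the complement, α = 1 − Σ_{j=0}^{2} C(8,j)(1/8)^j(7/8)^{8-j} = 1129899/16777216.

1129899/16777216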